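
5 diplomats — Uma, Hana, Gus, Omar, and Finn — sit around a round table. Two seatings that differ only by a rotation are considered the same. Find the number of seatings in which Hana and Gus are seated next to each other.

Treat {Hana, Gus} as one unit (2 internal orders) and seat the resulting 4 units around the table: (3)! circular arrangements.
So 2 × (3)! = 2 × 6 = 12.

12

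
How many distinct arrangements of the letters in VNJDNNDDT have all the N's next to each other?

Treat the 3 copies of N as a single block. The multiset to arrange is then {NNN, D, D, D, J, T, V}, 7 items in all.
That gives (7)!/(3!) = 840 arrangements.

840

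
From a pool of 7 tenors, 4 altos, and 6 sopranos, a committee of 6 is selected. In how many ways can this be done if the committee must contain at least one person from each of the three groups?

9996

Unrestricted: C(17,6) = 12376 ways to pick any 6 of the 17.
Selections missing a whole group: no tenors → C(10,6) = 210; no altos → C(13,6) = 1716; no sopranos → C(11,6) = 462.
Add back selections omitting two groups (i.e. drawn from a single group): C(7,6) + C(4,6) + C(6,6) = 8.
By inclusion–exclusion: 12376 − 2388 + 8 = 9996.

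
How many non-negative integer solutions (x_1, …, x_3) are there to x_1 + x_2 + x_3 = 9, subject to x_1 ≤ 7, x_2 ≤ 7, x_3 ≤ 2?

21

Ignoring the caps, the number of non-negative solutions to x_1+…+x_3 = 9 is C(11,2) = 55.
Subtract solutions that violate a single cap (substitute x_i' = x_i − (cap_i+1)): x_1 ≥ 8 gives C(3,2) = 3; x_2 ≥ 8 gives C(3,2) = 3; x_3 ≥ 3 gives C(8,2) = 28. Together 34.
No two caps can be exceeded simultaneously, so the pair terms are all 0.
By inclusion–exclusion the count is 55 − 34 + 0 = 21.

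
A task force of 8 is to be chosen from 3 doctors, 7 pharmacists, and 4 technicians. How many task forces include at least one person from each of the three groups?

2793

Unrestricted: C(14,8) = 3003 ways to pick any 8 of the 14.
Selections missing a whole group: no doctors → C(11,8) = 165; no pharmacists → C(7,8) = 0; no technicians → C(10,8) = 45.
Add back selections omitting two groups (i.e. drawn from a single group): C(3,8) + C(7,8) + C(4,8) = 0.
By inclusion–exclusion: 3003 − 210 + 0 = 2793.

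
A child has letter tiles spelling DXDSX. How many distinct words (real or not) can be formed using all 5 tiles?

DXDSX has 5 letters with D appearing twice and X appearing twice.
So there are 5! / (2!·2!) = 30 distinguishable arrangements.

30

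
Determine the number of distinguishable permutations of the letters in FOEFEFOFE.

FOEFEFOFE has 9 letters with E appearing 3 times, F appearing 4 times, and O appearing twice.
The number of distinct arrangements is 9!/(4!·3!·2!) = 362880/288 = 1260.

1260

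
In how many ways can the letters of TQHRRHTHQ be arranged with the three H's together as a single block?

630

Treat the 3 copies of H as a single block. The multiset to arrange is then {HHH, Q, Q, R, R, T, T}, 7 items in all.
That gives (7)!/(2!·2!·2!) = 630 arrangements.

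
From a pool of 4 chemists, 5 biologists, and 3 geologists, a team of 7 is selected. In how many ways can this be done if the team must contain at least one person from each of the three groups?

747

With no constraint there are C(12,7) = 792 possible selections.
Selections missing a whole group: no chemists → C(8,7) = 8; no biologists → C(7,7) = 1; no geologists → C(9,7) = 36.
Add back selections omitting two groups (i.e. drawn from a single group): C(4,7) + C(5,7) + C(3,7) = 0.
By inclusion–exclusion: 792 − 45 + 0 = 747.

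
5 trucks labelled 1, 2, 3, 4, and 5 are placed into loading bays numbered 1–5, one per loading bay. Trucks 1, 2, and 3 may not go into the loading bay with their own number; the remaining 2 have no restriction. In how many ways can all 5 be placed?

Let Aᵢ (for i ∈ {1, 2, 3}) be the placements that put truck i in its forbidden loading bay. Any j of these fix j positions, leaving (5−j)! ways to fill the rest, and there are C(3,j) ways to pick which j.
By inclusion–exclusion, the number of valid placements is Σ_{j=0}^{3} (−1)^j C(3,j)·(5−j)!.
Computing: 120 − 72 + 18 − 2 = 64.

64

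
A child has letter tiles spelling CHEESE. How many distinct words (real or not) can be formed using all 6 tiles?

120

The 6 letters of CHEESE have repeats: E appearing 3 times.
So there are 6! / (3!) = 120 distinguishable arrangements.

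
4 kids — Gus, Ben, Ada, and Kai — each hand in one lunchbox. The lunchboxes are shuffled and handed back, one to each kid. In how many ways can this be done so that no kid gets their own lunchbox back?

This is the derangement count D_4: permutations of 4 items with no fixed point.
By inclusion–exclusion this is Σ_{j=0}^{4} (−1)^j C(4,j)·(4−j)!.
Computing: 24 − 24 + 12 − 4 + 1 = 9.

9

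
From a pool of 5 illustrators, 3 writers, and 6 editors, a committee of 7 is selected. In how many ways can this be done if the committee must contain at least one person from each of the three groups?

3058

With no constraint there are C(14,7) = 3432 possible selections.
Subtract selections that omit an entire group: no illustrators → C(9,7) = 36; no writers → C(11,7) = 330; no editors → C(8,7) = 8.
Add back selections omitting two groups (i.e. drawn from a single group): C(5,7) + C(3,7) + C(6,7) = 0.
By inclusion–exclusion: 3432 − 374 + 0 = 3058.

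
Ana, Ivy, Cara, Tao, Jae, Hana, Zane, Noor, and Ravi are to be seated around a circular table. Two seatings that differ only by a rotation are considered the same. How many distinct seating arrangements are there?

Around a circle, 9 distinct people have 9!/9 = (8)! = 40320 rotationally distinct seatings.

40320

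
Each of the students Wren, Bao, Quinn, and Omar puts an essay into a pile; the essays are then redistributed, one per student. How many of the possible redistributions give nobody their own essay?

9

This is the derangement count D_4: permutations of 4 items with no fixed point.
By inclusion–exclusion this is Σ_{j=0}^{4} (−1)^j C(4,j)·(4−j)!.
Computing: 24 − 24 + 12 − 4 + 1 = 9.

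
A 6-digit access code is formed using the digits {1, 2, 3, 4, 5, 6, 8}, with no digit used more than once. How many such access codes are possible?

5040

Choose and order 6 of the 7 symbols: the first digit has 7 options, the next 6, and so on down to 2.
That product is 7 × 6 × 5 × 4 × 3 × 2 = 5040.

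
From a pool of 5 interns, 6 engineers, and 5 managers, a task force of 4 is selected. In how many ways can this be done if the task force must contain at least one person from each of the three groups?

975

Unrestricted: C(16,4) = 1820 ways to pick any 4 of the 16.
Selections missing a whole group: no interns → C(11,4) = 330; no engineers → C(10,4) = 210; no managers → C(11,4) = 330.
Add back selections omitting two groups (i.e. drawn from a single group): C(5,4) + C(6,4) + C(5,4) = 25.
By inclusion–exclusion: 1820 − 870 + 25 = 975.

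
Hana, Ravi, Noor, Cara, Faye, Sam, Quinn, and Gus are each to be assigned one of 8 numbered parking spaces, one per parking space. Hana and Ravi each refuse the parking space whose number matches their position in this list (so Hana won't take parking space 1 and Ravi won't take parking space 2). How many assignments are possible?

30960

Let Aᵢ (for i ∈ {1, 2}) be the placements that put person i in their forbidden parking space. Any j of these fix j positions, leaving (8−j)! ways to fill the rest, and there are C(2,j) ways to pick which j.
By inclusion–exclusion, the number of valid placements is Σ_{j=0}^{2} (−1)^j C(2,j)·(8−j)!.
Computing: 40320 − 10080 + 720 = 30960.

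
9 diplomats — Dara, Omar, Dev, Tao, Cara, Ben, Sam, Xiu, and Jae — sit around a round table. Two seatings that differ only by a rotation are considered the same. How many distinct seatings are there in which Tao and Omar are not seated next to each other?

30240

All circular seatings of 9 people number (8)! = 40320.
Seatings with Tao beside Omar: treat them as a block with 2 internal orders, giving 2 × (7)! = 10080.
Subtracting, 40320 − 10080 = 30240.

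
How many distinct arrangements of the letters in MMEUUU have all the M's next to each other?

20

Treat the 2 copies of M as a single block. The multiset to arrange is then {MM, E, U, U, U}, 5 items in all.
That gives (5)!/(3!) = 20 arrangements.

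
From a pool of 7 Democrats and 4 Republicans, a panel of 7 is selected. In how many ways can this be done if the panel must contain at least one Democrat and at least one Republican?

329

With no constraint there are C(11,7) = 330 possible selections.
Subtract selections that omit an entire group: no Democrats → C(4,7) = 0; no Republicans → C(7,7) = 1.
Both groups omitted at once is impossible, so 330 − 1 = 329.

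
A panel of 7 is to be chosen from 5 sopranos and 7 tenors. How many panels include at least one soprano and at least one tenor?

791

Unrestricted: C(12,7) = 792 ways to pick any 7 of the 12.
Selections missing a whole group: no sopranos → C(7,7) = 1; no tenors → C(5,7) = 0.
Both groups omitted at once is impossible, so 792 − 1 = 791.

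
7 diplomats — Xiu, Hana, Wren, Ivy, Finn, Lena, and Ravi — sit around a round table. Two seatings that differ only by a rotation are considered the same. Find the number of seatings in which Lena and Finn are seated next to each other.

Treat {Lena, Finn} as one unit (2 internal orders) and seat the resulting 6 units around the table: (5)! circular arrangements.
So 2 × (5)! = 2 × 120 = 240.

240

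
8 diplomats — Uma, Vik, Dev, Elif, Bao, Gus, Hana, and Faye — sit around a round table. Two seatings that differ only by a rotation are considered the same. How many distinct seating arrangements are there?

5040

Seat Uma anywhere (absorbing the rotational symmetry), then permute the other 7: (7)! = 5040.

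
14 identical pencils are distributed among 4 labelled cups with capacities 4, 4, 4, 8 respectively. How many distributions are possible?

Without the upper bounds there are C(17,3) = 680 ways to split 14 among 4 cups.
Subtract solutions that violate a single cap (substitute x_i' = x_i − (cap_i+1)): x_1 ≥ 5 gives C(12,3) = 220; x_2 ≥ 5 gives C(12,3) = 220; x_3 ≥ 5 gives C(12,3) = 220; x_4 ≥ 9 gives C(8,3) = 56. Together 716.
Add back pairs where two caps are both exceeded: 35 + 35 + 1 + 35 + 1 + 1 = 108.
By inclusion–exclusion the count is 680 − 716 + 108 = 72.

72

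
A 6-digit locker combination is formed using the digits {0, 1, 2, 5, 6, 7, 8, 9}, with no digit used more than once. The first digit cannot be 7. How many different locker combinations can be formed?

17640

The first digit has 8−1 = 7 choices (anything except 7).
The remaining 5 digits are filled from the other 7 symbols without repetition: 7 × 6 × 5 × 4 × 3 = 2520.
Total: 7 × 2520 = 17640.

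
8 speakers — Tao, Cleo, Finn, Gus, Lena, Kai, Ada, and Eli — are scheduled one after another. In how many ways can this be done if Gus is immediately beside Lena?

Treat {Gus, Lena} as a single unit. There are 7 units to order, and the pair itself can be ordered 2 ways.
That gives 2 × 7! = 2 × 5040 = 10080.

10080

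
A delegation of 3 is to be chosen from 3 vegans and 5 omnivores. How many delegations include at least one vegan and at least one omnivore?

Unrestricted: C(8,3) = 56 ways to pick any 3 of the 8.
Selections missing a whole group: no vegans → C(5,3) = 10; no omnivores → C(3,3) = 1.
Both groups omitted at once is impossible, so 56 − 11 = 45.

45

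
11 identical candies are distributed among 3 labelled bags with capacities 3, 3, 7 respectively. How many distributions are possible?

Ignoring the caps, the number of non-negative solutions to x_1+…+x_3 = 11 is C(13,2) = 78.
Subtract solutions that violate a single cap (substitute x_i' = x_i − (cap_i+1)): x_1 ≥ 4 gives C(9,2) = 36; x_2 ≥ 4 gives C(9,2) = 36; x_3 ≥ 8 gives C(5,2) = 10. Together 82.
Add back pairs where two caps are both exceeded: 10 + 0 + 0 = 10.
By inclusion–exclusion the count is 78 − 82 + 10 = 6.

6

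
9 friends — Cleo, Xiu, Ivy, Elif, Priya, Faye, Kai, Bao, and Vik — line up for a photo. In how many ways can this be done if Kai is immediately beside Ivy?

Place the 7 others and the Kai-Ivy pair as 8 objects in a line; the pair has 2 internal arrangements.
That gives 2 × 8! = 2 × 40320 = 80640.

80640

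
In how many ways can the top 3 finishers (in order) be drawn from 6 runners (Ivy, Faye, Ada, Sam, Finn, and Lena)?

This is an ordered selection of 3 from 6: P(6,3).
That gives 6 × 5 × 4 = 120.

120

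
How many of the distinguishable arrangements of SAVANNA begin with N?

120

With the first slot taken by N, it remains to arrange the other 6 letters (SAVANA).
Those 6 letters have A appearing 3 times, giving (6)!/(3!) = 120.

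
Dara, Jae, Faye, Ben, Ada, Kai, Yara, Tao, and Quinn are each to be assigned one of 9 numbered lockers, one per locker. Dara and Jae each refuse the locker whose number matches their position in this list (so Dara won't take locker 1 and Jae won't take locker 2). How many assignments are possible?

Let Aᵢ (for i ∈ {1, 2}) be the placements that put person i in their forbidden locker. Any j of these fix j positions, leaving (9−j)! ways to fill the rest, and there are C(2,j) ways to pick which j.
By inclusion–exclusion, the number of valid placements is Σ_{j=0}^{2} (−1)^j C(2,j)·(9−j)!.
Computing: 362880 − 80640 + 5040 = 287280.

287280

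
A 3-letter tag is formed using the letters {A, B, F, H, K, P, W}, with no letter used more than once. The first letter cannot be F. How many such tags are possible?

180

The first letter has 7−1 = 6 choices (anything except F).
The remaining 2 letters are filled from the other 6 symbols without repetition: 6 × 5 = 30.
Total: 6 × 30 = 180.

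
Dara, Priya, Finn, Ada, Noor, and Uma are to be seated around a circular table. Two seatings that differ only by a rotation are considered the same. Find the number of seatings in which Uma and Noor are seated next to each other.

48

Glue Uma and Noor into a block (2 internal orders). Seating 5 units around a circle gives (4)! arrangements.
So 2 × (4)! = 2 × 24 = 48.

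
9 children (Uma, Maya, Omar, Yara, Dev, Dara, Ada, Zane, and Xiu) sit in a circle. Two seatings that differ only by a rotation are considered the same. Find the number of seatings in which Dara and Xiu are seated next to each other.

10080

Glue Dara and Xiu into a block (2 internal orders). Seating 8 units around a circle gives (7)! arrangements.
So 2 × (7)! = 2 × 5040 = 10080.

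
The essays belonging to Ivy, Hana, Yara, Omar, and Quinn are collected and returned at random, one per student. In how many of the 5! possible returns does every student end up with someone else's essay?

Count assignments avoiding every fixed point. For any j of the 5 students fixed to their own essay, the other 5−j can be arranged in (5−j)! ways.
By inclusion–exclusion this is Σ_{j=0}^{5} (−1)^j C(5,j)·(5−j)!.
Computing: 120 − 120 + 60 − 20 + 5 − 1 = 44.

44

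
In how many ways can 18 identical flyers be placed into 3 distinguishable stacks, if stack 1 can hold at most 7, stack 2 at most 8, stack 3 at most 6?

By stars and bars, unrestricted non-negative solutions to x_1+…+x_3 = 18 number C(18+2,2) = 190.
Subtract solutions that violate a single cap (substitute x_i' = x_i − (cap_i+1)): x_1 ≥ 8 gives C(12,2) = 66; x_2 ≥ 9 gives C(11,2) = 55; x_3 ≥ 7 gives C(13,2) = 78. Together 199.
Add back pairs where two caps are both exceeded: 3 + 10 + 6 = 19.
By inclusion–exclusion the count is 190 − 199 + 19 = 10.

10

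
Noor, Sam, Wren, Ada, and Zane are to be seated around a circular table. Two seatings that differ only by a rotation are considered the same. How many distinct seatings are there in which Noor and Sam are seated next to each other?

Glue Noor and Sam into a block (2 internal orders). Seating 4 units around a circle gives (3)! arrangements.
So 2 × (3)! = 2 × 6 = 12.

12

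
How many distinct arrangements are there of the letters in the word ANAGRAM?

840

Letter multiplicities in ANAGRAM: A×3, G×1, M×1, N×1, R×1.
Dividing 7! = 5040 by 3! = 6 for the repeated letters gives 840.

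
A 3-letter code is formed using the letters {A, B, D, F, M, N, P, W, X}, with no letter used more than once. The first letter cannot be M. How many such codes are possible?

The first letter has 9−1 = 8 choices (anything except M).
The remaining 2 letters are filled from the other 8 symbols without repetition: 8 × 7 = 56.
Total: 8 × 56 = 448.

448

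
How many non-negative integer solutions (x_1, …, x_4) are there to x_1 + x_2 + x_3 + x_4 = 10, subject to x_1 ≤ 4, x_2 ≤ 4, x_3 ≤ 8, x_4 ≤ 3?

95

Ignoring the caps, the number of non-negative solutions to x_1+…+x_4 = 10 is C(13,3) = 286.
Subtract solutions that violate a single cap (substitute x_i' = x_i − (cap_i+1)): x_1 ≥ 5 gives C(8,3) = 56; x_2 ≥ 5 gives C(8,3) = 56; x_3 ≥ 9 gives C(4,3) = 4; x_4 ≥ 4 gives C(9,3) = 84. Together 200.
Add back pairs where two caps are both exceeded: 1 + 0 + 4 + 0 + 4 + 0 = 9.
By inclusion–exclusion the count is 286 − 200 + 9 = 95.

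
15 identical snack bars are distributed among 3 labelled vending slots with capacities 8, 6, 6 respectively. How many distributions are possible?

By stars and bars, unrestricted non-negative solutions to x_1+…+x_3 = 15 number C(15+2,2) = 136.
Subtract solutions that violate a single cap (substitute x_i' = x_i − (cap_i+1)): x_1 ≥ 9 gives C(8,2) = 28; x_2 ≥ 7 gives C(10,2) = 45; x_3 ≥ 7 gives C(10,2) = 45. Together 118.
Add back pairs where two caps are both exceeded: 0 + 0 + 3 = 3.
By inclusion–exclusion the count is 136 − 118 + 3 = 21.

21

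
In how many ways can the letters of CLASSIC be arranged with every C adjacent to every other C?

360

Treat the 2 copies of C as a single block. The multiset to arrange is then {CC, A, I, L, S, S}, 6 items in all.
That gives (6)!/(2!) = 360 arrangements.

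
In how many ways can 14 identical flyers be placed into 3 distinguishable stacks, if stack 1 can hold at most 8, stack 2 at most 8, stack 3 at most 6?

42

Without the upper bounds there are C(16,2) = 120 ways to split 14 among 3 stacks.
Subtract solutions that violate a single cap (substitute x_i' = x_i − (cap_i+1)): x_1 ≥ 9 gives C(7,2) = 21; x_2 ≥ 9 gives C(7,2) = 21; x_3 ≥ 7 gives C(9,2) = 36. Together 78.
No two caps can be exceeded simultaneously, so the pair terms are all 0.
By inclusion–exclusion the count is 120 − 78 + 0 = 42.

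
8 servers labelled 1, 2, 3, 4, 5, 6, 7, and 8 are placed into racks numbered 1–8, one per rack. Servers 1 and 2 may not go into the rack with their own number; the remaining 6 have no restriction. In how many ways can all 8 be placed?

30960

Let Aᵢ (for i ∈ {1, 2}) be the placements that put server i in its forbidden rack. Any j of these fix j positions, leaving (8−j)! ways to fill the rest, and there are C(2,j) ways to pick which j.
By inclusion–exclusion, the number of valid placements is Σ_{j=0}^{2} (−1)^j C(2,j)·(8−j)!.
Computing: 40320 − 10080 + 720 = 30960.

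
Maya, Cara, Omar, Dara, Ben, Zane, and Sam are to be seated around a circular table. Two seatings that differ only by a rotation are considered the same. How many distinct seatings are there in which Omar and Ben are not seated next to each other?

480

Without the restriction there are (6)! = 720 seatings.
Seatings with Omar beside Ben: treat them as a block with 2 internal orders, giving 2 × (5)! = 240.
Subtracting, 720 − 240 = 480.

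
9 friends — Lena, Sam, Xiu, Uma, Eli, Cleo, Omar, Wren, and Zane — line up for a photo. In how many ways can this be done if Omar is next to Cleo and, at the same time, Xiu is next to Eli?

20160

Treat {Omar,Cleo} as one block (2 orders) and {Xiu,Eli} as another (2 orders).
That leaves 7 units to arrange: 2 × 2 × 7! = 4 × 5040 = 20160.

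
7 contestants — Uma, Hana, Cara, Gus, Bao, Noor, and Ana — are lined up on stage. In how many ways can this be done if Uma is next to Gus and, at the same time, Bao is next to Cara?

Treat {Uma,Gus} as one block (2 orders) and {Bao,Cara} as another (2 orders).
That leaves 5 units to arrange: 2 × 2 × 5! = 4 × 120 = 480.

480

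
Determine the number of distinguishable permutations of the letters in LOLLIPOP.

The 8 letters of LOLLIPOP have repeats: L appearing 3 times, O appearing twice, and P appearing twice.
So there are 8! / (3!·2!·2!) = 1680 distinguishable arrangements.

1680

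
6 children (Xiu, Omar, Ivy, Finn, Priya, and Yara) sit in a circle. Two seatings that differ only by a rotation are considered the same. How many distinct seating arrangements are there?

Seat Xiu anywhere (absorbing the rotational symmetry), then permute the other 5: (5)! = 120.

120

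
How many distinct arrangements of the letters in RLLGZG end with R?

30

Fix R in the last position and arrange the remaining 5 letters.
Those 5 letters have G appearing twice and L appearing twice, giving (5)!/(2!·2!) = 30.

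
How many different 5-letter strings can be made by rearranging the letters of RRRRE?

RRRRE has 5 letters with R appearing 4 times.
So there are 5! / (4!) = 5 distinguishable arrangements.

5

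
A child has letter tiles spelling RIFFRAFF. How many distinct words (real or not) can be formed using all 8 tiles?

The 8 letters of RIFFRAFF have repeats: F appearing 4 times and R appearing twice.
So there are 8! / (4!·2!) = 840 distinguishable arrangements.

840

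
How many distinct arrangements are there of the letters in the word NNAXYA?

180

NNAXYA has 6 letters with A appearing twice and N appearing twice.
Dividing 6! = 720 by 2!·2! = 4 for the repeated letters gives 180.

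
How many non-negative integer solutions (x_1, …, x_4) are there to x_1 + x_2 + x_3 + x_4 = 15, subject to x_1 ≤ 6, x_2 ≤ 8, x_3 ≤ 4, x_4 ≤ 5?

131

Ignoring the caps, the number of non-negative solutions to x_1+…+x_4 = 15 is C(18,3) = 816.
Subtract solutions that violate a single cap (substitute x_i' = x_i − (cap_i+1)): x_1 ≥ 7 gives C(11,3) = 165; x_2 ≥ 9 gives C(9,3) = 84; x_3 ≥ 5 gives C(13,3) = 286; x_4 ≥ 6 gives C(12,3) = 220. Together 755.
Add back pairs where two caps are both exceeded: 0 + 20 + 10 + 4 + 1 + 35 = 70.
By inclusion–exclusion the count is 816 − 755 + 70 = 131.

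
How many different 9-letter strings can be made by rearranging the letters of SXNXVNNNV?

3780

The 9 letters of SXNXVNNNV have repeats: N appearing 4 times, V appearing twice, and X appearing twice.
The number of distinct arrangements is 9!/(4!·2!·2!) = 362880/96 = 3780.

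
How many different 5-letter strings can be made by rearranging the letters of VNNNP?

20

Letter multiplicities in VNNNP: N×3, P×1, V×1.
So there are 5! / (3!) = 20 distinguishable arrangements.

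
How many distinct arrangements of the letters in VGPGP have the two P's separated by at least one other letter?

Total arrangements of VGPGP: 5!/(2!·2!) = 30.
Arrangements with the P's together: treat PP as one letter, giving (4)!/(2!) = 12.
Subtracting, 30 − 12 = 18 arrangements keep the P's apart.

18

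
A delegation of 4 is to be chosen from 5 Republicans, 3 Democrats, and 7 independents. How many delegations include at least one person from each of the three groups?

Total 4-person selections from all 15: C(15,4) = 1365.
Subtract selections that omit an entire group: no Republicans → C(10,4) = 210; no Democrats → C(12,4) = 495; no independents → C(8,4) = 70.
Add back selections omitting two groups (i.e. drawn from a single group): C(5,4) + C(3,4) + C(7,4) = 40.
By inclusion–exclusion: 1365 − 775 + 40 = 630.

630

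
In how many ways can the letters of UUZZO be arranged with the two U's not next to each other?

Total arrangements of UUZZO: 5!/(2!·2!) = 30.
Arrangements with the U's together: treat UU as one letter, giving (4)!/(2!) = 12.
Hence 30 − 12 = 18.

18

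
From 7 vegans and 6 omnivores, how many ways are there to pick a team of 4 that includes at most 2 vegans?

Split by how many vegans are chosen (0 through 2).
Sum: C(7,0)·C(6,4) + C(7,1)·C(6,3) + C(7,2)·C(6,2) = 15 + 140 + 315 = 470.

470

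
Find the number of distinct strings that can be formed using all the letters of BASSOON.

Letter multiplicities in BASSOON: A×1, B×1, N×1, O×2, S×2.
The number of distinct arrangements is 7!/(2!·2!) = 5040/4 = 1260.

1260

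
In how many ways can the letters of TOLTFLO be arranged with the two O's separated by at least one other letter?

450

There are 7!/(2!·2!·2!) = 630 arrangements of TOLTFLO in total.
Arrangements with the O's together: treat OO as one letter, giving (6)!/(2!·2!) = 180.
Hence 630 − 180 = 450.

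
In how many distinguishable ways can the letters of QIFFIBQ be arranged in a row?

The 7 letters of QIFFIBQ have repeats: F appearing twice, I appearing twice, and Q appearing twice.
The number of distinct arrangements is 7!/(2!·2!·2!) = 5040/8 = 630.

630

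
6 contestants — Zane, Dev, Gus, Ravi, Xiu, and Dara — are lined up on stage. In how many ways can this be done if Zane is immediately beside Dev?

Place the 4 others and the Zane-Dev pair as 5 objects in a line; the pair has 2 internal arrangements.
So the count is 2·(5)! = 240.

240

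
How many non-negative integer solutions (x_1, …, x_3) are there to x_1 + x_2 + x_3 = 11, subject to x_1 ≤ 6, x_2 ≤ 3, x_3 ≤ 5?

10

Without the upper bounds there are C(13,2) = 78 ways to split 11 among 3 variables.
Subtract solutions that violate a single cap (substitute x_i' = x_i − (cap_i+1)): x_1 ≥ 7 gives C(6,2) = 15; x_2 ≥ 4 gives C(9,2) = 36; x_3 ≥ 6 gives C(7,2) = 21. Together 72.
Add back pairs where two caps are both exceeded: 1 + 0 + 3 = 4.
By inclusion–exclusion the count is 78 − 72 + 4 = 10.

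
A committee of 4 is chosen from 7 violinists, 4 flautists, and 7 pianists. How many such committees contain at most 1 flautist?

2457

Split by how many flautists are chosen (0 through 1).
Sum: C(4,0)·C(14,4) + C(4,1)·C(14,3) = 1001 + 1456 = 2457.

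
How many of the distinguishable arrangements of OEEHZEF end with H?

Fix H in the last position and arrange the remaining 6 letters.
Those 6 letters have E appearing 3 times, giving (6)!/(3!) = 120.

120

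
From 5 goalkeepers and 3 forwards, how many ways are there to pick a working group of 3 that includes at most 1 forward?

Split by how many forwards are chosen (0 through 1).
Sum: C(3,0)·C(5,3) + C(3,1)·C(5,2) = 10 + 30 = 40.

40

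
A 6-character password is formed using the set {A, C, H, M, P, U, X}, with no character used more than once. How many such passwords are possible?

With no repetition, fill the 6 characters in order: 7 choices, then 6, down to 2.
That product is 7 × 6 × 5 × 4 × 3 × 2 = 5040.

5040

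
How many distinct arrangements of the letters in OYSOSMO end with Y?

With the last slot taken by Y, it remains to arrange the other 6 letters (OSOSMO).
Those 6 letters have O appearing 3 times and S appearing twice, giving (6)!/(3!·2!) = 60.

60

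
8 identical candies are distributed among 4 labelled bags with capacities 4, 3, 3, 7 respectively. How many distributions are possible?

75

Without the upper bounds there are C(11,3) = 165 ways to split 8 among 4 bags.
Subtract solutions that violate a single cap (substitute x_i' = x_i − (cap_i+1)): x_1 ≥ 5 gives C(6,3) = 20; x_2 ≥ 4 gives C(7,3) = 35; x_3 ≥ 4 gives C(7,3) = 35; x_4 ≥ 8 gives C(3,3) = 1. Together 91.
Add back pairs where two caps are both exceeded: 0 + 0 + 0 + 1 + 0 + 0 = 1.
By inclusion–exclusion the count is 165 − 91 + 1 = 75.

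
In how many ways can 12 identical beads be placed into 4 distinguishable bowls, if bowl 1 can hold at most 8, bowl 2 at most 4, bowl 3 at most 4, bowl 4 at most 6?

151

Without the upper bounds there are C(15,3) = 455 ways to split 12 among 4 bowls.
Subtract solutions that violate a single cap (substitute x_i' = x_i − (cap_i+1)): x_1 ≥ 9 gives C(6,3) = 20; x_2 ≥ 5 gives C(10,3) = 120; x_3 ≥ 5 gives C(10,3) = 120; x_4 ≥ 7 gives C(8,3) = 56. Together 316.
Add back pairs where two caps are both exceeded: 0 + 0 + 0 + 10 + 1 + 1 = 12.
By inclusion–exclusion the count is 455 − 316 + 12 = 151.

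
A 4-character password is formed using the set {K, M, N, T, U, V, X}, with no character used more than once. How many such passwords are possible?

840

Choose and order 4 of the 7 symbols: the first character has 7 options, the next 6, then 5, 4.
That product is 7 × 6 × 5 × 4 = 840.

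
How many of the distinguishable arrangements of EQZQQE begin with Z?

10

With the first slot taken by Z, it remains to arrange the other 5 letters (EQQQE).
Those 5 letters have E appearing twice and Q appearing 3 times, giving (5)!/(3!·2!) = 10.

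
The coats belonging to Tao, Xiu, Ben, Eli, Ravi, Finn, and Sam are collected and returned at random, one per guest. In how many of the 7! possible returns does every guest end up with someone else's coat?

This is the derangement count D_7: permutations of 7 items with no fixed point.
By inclusion–exclusion this is Σ_{j=0}^{7} (−1)^j C(7,j)·(7−j)!.
Computing: 5040 − 5040 + 2520 − 840 + 210 − 42 + 7 − 1 = 1854.

1854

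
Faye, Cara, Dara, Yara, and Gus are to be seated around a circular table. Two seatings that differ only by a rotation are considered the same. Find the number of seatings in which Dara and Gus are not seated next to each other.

All circular seatings of 5 people number (4)! = 24.
Seatings with Dara beside Gus: treat them as a block with 2 internal orders, giving 2 × (3)! = 12.
Subtracting, 24 − 12 = 12.

12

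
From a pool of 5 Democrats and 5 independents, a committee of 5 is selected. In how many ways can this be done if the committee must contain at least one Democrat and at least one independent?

Unrestricted: C(10,5) = 252 ways to pick any 5 of the 10.
Subtract selections that omit an entire group: no Democrats → C(5,5) = 1; no independents → C(5,5) = 1.
Both groups omitted at once is impossible, so 252 − 2 = 250.

250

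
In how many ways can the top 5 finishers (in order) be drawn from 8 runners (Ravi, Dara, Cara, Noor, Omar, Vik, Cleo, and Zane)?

6720

This is an ordered selection of 5 from 8: P(8,5).
That gives 8 × 7 × 6 × 5 × 4 = 6720.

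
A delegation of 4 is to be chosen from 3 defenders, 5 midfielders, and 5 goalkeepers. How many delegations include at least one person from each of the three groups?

375

Unrestricted: C(13,4) = 715 ways to pick any 4 of the 13.
Subtract selections that omit an entire group: no defenders → C(10,4) = 210; no midfielders → C(8,4) = 70; no goalkeepers → C(8,4) = 70.
Add back selections omitting two groups (i.e. drawn from a single group): C(3,4) + C(5,4) + C(5,4) = 10.
By inclusion–exclusion: 715 − 350 + 10 = 375.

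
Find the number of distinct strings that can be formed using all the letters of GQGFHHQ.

630

Letter multiplicities in GQGFHHQ: F×1, G×2, H×2, Q×2.
Dividing 7! = 5040 by 2!·2!·2! = 8 for the repeated letters gives 630.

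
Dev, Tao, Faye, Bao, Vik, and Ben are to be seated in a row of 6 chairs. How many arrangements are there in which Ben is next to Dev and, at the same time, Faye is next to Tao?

96

Treat {Ben,Dev} as one block (2 orders) and {Faye,Tao} as another (2 orders).
That leaves 4 units to arrange: 2 × 2 × 4! = 4 × 24 = 96.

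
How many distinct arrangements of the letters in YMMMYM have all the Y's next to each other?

5

Treat the 2 copies of Y as a single block. The multiset to arrange is then {YY, M, M, M, M}, 5 items in all.
That gives (5)!/(4!) = 5 arrangements.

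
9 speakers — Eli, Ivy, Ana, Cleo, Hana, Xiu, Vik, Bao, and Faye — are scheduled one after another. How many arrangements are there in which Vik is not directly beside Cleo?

Of the 9! = 362880 arrangements, those with Vik and Cleo adjacent number 2 × 8! = 80640 (treat the pair as a block with 2 internal orders).
So 362880 − 80640 = 282240 arrangements keep them apart.

282240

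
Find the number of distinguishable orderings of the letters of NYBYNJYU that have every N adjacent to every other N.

Treat the 2 copies of N as a single block. The multiset to arrange is then {NN, B, J, U, Y, Y, Y}, 7 items in all.
That gives (7)!/(3!) = 840 arrangements.

840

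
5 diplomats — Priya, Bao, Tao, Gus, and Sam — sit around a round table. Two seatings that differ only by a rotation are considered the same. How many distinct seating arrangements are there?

Seat Priya anywhere (absorbing the rotational symmetry), then permute the other 4: (4)! = 24.

24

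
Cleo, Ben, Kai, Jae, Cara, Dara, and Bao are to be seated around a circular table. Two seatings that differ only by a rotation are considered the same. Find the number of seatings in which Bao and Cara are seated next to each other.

240

Glue Bao and Cara into a block (2 internal orders). Seating 6 units around a circle gives (5)! arrangements.
So 2 × (5)! = 2 × 120 = 240.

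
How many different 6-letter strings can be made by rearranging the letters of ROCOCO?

Letter multiplicities in ROCOCO: C×2, O×3, R×1.
So there are 6! / (3!·2!) = 60 distinguishable arrangements.

60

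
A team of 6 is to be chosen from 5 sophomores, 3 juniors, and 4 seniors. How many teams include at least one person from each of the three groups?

805

With no constraint there are C(12,6) = 924 possible selections.
Subtract selections that omit an entire group: no sophomores → C(7,6) = 7; no juniors → C(9,6) = 84; no seniors → C(8,6) = 28.
Add back selections omitting two groups (i.e. drawn from a single group): C(5,6) + C(3,6) + C(4,6) = 0.
By inclusion–exclusion: 924 − 119 + 0 = 805.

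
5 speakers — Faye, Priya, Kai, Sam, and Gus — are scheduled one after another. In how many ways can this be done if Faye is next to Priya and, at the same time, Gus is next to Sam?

Treat {Faye,Priya} as one block (2 orders) and {Gus,Sam} as another (2 orders).
That leaves 3 units to arrange: 2 × 2 × 3! = 4 × 6 = 24.

24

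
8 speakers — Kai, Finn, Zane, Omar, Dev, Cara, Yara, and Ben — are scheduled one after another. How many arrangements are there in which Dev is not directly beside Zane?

Of the 8! = 40320 arrangements, those with Dev and Zane adjacent number 2 × 7! = 10080 (treat the pair as a block with 2 internal orders).
Complementary counting: 40320 − 10080 = 30240.

30240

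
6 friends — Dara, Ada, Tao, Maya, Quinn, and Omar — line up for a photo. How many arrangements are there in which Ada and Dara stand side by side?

240

Treat {Ada, Dara} as a single unit. There are 5 units to order, and the pair itself can be ordered 2 ways.
So the count is 2·(5)! = 240.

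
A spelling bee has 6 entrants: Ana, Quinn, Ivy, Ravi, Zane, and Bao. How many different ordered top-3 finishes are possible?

This is an ordered selection of 3 from 6: P(6,3).
That gives 6 × 5 × 4 = 120.

120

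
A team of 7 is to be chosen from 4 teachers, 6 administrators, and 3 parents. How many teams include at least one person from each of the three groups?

With no constraint there are C(13,7) = 1716 possible selections.
Selections missing a whole group: no teachers → C(9,7) = 36; no administrators → C(7,7) = 1; no parents → C(10,7) = 120.
Add back selections omitting two groups (i.e. drawn from a single group): C(4,7) + C(6,7) + C(3,7) = 0.
By inclusion–exclusion: 1716 − 157 + 0 = 1559.

1559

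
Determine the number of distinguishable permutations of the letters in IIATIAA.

Letter multiplicities in IIATIAA: A×3, I×3, T×1.
So there are 7! / (3!·3!) = 140 distinguishable arrangements.

140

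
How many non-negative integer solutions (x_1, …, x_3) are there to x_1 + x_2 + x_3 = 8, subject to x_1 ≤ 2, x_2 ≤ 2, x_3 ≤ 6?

6

Ignoring the caps, the number of non-negative solutions to x_1+…+x_3 = 8 is C(10,2) = 45.
Subtract solutions that violate a single cap (substitute x_i' = x_i − (cap_i+1)): x_1 ≥ 3 gives C(7,2) = 21; x_2 ≥ 3 gives C(7,2) = 21; x_3 ≥ 7 gives C(3,2) = 3. Together 45.
Add back pairs where two caps are both exceeded: 6 + 0 + 0 = 6.
By inclusion–exclusion the count is 45 − 45 + 6 = 6.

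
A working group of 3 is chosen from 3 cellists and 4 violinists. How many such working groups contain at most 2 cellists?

Split by how many cellists are chosen (0 through 2).
Sum: C(3,0)·C(4,3) + C(3,1)·C(4,2) + C(3,2)·C(4,1) = 4 + 18 + 12 = 34.

34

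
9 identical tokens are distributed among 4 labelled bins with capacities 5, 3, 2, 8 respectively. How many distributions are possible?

By stars and bars, unrestricted non-negative solutions to x_1+…+x_4 = 9 number C(9+3,3) = 220.
Subtract solutions that violate a single cap (substitute x_i' = x_i − (cap_i+1)): x_1 ≥ 6 gives C(6,3) = 20; x_2 ≥ 4 gives C(8,3) = 56; x_3 ≥ 3 gives C(9,3) = 84; x_4 ≥ 9 gives C(3,3) = 1. Together 161.
Add back pairs where two caps are both exceeded: 0 + 1 + 0 + 10 + 0 + 0 = 11.
By inclusion–exclusion the count is 220 − 161 + 11 = 70.

70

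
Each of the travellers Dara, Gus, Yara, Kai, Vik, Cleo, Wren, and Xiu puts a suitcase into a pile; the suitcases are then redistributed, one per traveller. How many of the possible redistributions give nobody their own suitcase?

14833

Let Aᵢ be the assignments in which traveller i gets their own suitcase. We want the size of the complement of A₁∪…∪A_8.
By inclusion–exclusion this is Σ_{j=0}^{8} (−1)^j C(8,j)·(8−j)!.
Computing: 40320 − 40320 + 20160 − 6720 + 1680 − 336 + 56 − 8 + 1 = 14833.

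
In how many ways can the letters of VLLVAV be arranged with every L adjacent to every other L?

Treat the 2 copies of L as a single block. The multiset to arrange is then {LL, A, V, V, V}, 5 items in all.
That gives (5)!/(3!) = 20 arrangements.

20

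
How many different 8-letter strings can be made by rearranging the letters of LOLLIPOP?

LOLLIPOP has 8 letters with L appearing 3 times, O appearing twice, and P appearing twice.
Dividing 8! = 40320 by 3!·2!·2! = 24 for the repeated letters gives 1680.

1680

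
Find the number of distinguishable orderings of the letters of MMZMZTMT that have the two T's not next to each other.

315

There are 8!/(4!·2!·2!) = 420 arrangements of MMZMZTMT in total.
Arrangements with the T's together: treat TT as one letter, giving (7)!/(4!·2!) = 105.
Hence 420 − 105 = 315.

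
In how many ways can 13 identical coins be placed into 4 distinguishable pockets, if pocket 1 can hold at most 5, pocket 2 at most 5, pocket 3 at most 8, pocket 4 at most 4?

144

Ignoring the caps, the number of non-negative solutions to x_1+…+x_4 = 13 is C(16,3) = 560.
Subtract solutions that violate a single cap (substitute x_i' = x_i − (cap_i+1)): x_1 ≥ 6 gives C(10,3) = 120; x_2 ≥ 6 gives C(10,3) = 120; x_3 ≥ 9 gives C(7,3) = 35; x_4 ≥ 5 gives C(11,3) = 165. Together 440.
Add back pairs where two caps are both exceeded: 4 + 0 + 10 + 0 + 10 + 0 = 24.
By inclusion–exclusion the count is 560 − 440 + 24 = 144.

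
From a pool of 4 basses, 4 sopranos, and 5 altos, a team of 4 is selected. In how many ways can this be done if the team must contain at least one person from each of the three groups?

400

With no constraint there are C(13,4) = 715 possible selections.
Selections missing a whole group: no basses → C(9,4) = 126; no sopranos → C(9,4) = 126; no altos → C(8,4) = 70.
Add back selections omitting two groups (i.e. drawn from a single group): C(4,4) + C(4,4) + C(5,4) = 7.
By inclusion–exclusion: 715 − 322 + 7 = 400.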